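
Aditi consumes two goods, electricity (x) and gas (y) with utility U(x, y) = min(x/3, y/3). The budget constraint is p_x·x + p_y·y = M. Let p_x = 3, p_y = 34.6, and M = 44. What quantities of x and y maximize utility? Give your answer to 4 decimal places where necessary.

Demand: x*(p_x,p_y,M) = 3·M/(3·p_x + 3·p_y), y* = 3·M/(3·p_x + 3·p_y).
Here 3·3 + 3·34.6 = 112.8, giving x* = 1.1702 and y* = 1.1702.

x* = 1.1702, y* = 1.1702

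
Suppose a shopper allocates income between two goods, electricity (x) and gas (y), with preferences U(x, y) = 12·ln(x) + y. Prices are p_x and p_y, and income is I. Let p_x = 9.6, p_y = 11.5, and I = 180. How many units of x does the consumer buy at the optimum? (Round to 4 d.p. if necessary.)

x* = 14.375

MU_x = 12/x, MU_y = 1. Tangency: 12/x = p_x/p_y.
So x*(p_x,p_y) = 12·p_y/p_x, independent of income; and y* = (I − 12·p_y)/p_y.
At the given prices: x* = 12·11.5/9.6 = 14.375.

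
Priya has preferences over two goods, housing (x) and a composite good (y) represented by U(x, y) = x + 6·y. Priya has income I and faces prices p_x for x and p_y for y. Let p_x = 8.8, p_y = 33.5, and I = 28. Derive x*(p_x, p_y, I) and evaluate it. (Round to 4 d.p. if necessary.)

y gives more utility per dollar, so spend all income on y: y* = I/p_y, x* = 0.
Numerically: x* = 0, y* = 0.8358.

x* = 0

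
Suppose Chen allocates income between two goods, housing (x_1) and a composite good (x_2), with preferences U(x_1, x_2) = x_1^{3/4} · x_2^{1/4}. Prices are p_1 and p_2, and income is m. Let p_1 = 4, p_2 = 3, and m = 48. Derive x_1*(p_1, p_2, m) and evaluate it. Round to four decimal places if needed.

x_1* = 9

The MRS is 3·x_2/x_1. Set MRS = p_1/p_2.
Rearranging, p_2·x_2 = (1/3)·p_1·x_1. Substituting into the budget gives p_1·x_1·(1 + (1/3)) = m.
Demand: x_1*(p_1,p_2,m) = 0.75·m/p_1 and x_2* = 0.25·m/p_2.
At p_1=4, p_2=3, m=48: x_1* = 0.75·48/4 = 9.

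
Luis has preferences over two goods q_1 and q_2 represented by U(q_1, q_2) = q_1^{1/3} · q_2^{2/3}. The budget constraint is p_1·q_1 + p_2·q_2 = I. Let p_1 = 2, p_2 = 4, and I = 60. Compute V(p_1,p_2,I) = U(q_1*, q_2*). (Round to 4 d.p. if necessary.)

V = 10

At p_1=2, p_2=4, I=60: q_1* = 1/3·60/2 = 10, q_2* = 10.
Utility at the optimum: U(10, 10) = 10.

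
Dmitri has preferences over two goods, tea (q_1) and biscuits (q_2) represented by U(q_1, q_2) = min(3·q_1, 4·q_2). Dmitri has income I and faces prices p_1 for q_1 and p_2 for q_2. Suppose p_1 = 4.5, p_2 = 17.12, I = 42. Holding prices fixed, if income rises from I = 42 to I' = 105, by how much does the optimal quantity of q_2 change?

With perfect complements, no substitution: consume in ratio q_1:q_2 = 4:3.
Budget: p_1·q_1 + p_2·(3/4)·q_1 = I, so (4·p_1 + 3·p_2)·q_1 = 4·I.
Demand: q_1*(p_1,p_2,I) = 4·I/(4·p_1 + 3·p_2), q_2* = 3·I/(4·p_1 + 3·p_2).
Here 4·4.5 + 3·17.12 = 69.36, giving q_2* = 1.8166.
At I' = 105: q_2* = 4.5415. Change: 4.5415 − 1.8166 = 2.7249.

Δq_2* = 2.7249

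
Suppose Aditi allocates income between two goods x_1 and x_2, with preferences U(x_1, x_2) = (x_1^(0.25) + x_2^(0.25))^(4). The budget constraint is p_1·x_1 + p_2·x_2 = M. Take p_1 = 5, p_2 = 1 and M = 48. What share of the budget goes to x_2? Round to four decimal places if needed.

MRS = MU_x_1/MU_x_2 = (x_2/x_1)^(0.75). Set equal to p_1/p_2.
Solve for the ratio: x_2/x_1 = [p_1/p_2]^(4/3).
With the ratio pinned down, the budget gives x_1* = M/(p_1 + p_2·(x_2/x_1)) and x_2* = (x_2/x_1)·x_1*.
Numerically x_2/x_1 = 8.54988, so x_1* = 48/(5 + 1·8.54988) = 3.5425 and x_2* = 8.54988·3.5425 = 30.2877.
Expenditure on x_2: 1·30.2877 = 30.2877; share = 0.631.

share on x_2 = 0.631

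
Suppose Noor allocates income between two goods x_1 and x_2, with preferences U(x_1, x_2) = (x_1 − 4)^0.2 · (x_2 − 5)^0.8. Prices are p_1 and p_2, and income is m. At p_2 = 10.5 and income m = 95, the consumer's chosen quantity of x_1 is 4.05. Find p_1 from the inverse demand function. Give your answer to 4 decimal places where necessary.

p_1 = 10

Let x_1' = x_1−4, x_2' = x_2−5. MRS = (1/4)·x_2'/x_1' = p_1/p_2.
After buying the subsistence bundle (4, 5), a share 0.2 of the remaining income goes to x_1: x_1* = 4 + 0.2·(m − 4p_1 − 5p_2)/p_1.
Set x_1* = 4.05 in the demand function and solve for p_1: p_1 = 10.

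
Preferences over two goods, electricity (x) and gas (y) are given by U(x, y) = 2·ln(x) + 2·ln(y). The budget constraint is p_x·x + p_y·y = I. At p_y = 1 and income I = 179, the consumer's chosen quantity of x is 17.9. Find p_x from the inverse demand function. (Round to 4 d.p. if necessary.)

Tangency: MRS = y/x = p_x/p_y.
Rearranging, p_y·y = p_x·x. Substituting into the budget gives p_x·x·(1 + 1) = I.
Demand: x*(p_x,p_y,I) = 0.5·I/p_x and y* = 0.5·I/p_y.
Set x* = 17.9 in the demand function and solve for p_x: p_x = 5.

p_x = 5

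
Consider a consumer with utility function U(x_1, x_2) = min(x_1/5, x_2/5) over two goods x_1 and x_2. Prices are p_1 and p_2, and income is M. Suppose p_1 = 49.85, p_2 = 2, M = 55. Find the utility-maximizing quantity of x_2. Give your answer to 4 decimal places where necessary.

x_2* = 1.0608

With perfect complements, no substitution: consume in ratio x_1:x_2 = 5:5.
Budget: p_1·x_1 + p_2·x_1 = M, so (5·p_1 + 5·p_2)·x_1 = 5·M.
Demand: x_1*(p_1,p_2,M) = 5·M/(5·p_1 + 5·p_2), x_2* = 5·M/(5·p_1 + 5·p_2).
Here 5·49.85 + 5·2 = 259.25, giving x_2* = 1.0608.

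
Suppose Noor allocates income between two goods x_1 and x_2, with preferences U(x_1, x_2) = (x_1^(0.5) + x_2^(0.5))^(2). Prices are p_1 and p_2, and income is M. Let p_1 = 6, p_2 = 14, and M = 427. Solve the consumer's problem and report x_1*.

x_1* = 49.8167

Numerically x_2/x_1 = 0.183673, so x_1* = 427/(6 + 14·0.183673) = 49.8167.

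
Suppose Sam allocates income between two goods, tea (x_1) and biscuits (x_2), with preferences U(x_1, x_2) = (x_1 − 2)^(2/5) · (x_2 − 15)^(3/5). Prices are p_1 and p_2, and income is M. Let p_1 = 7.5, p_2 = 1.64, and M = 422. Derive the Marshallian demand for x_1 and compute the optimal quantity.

MRS = (2/3)·(x_2−15)/(x_1−2). Tangency with p_1/p_2 gives x_2−15 = (3/2)·(p_1/p_2)·(x_1−2).
Substituting into the budget: x_1* = 2 + 0.4·(M − 2·p_1 − 15·p_2)/p_1, and x_2* = 15 + 0.6·(…)/p_2.
Discretionary income = 422 − 2·7.5 − 15·1.64 = 382.4; x_1* = 2 + 0.4·382.4/7.5 = 22.3947.

x_1* = 22.3947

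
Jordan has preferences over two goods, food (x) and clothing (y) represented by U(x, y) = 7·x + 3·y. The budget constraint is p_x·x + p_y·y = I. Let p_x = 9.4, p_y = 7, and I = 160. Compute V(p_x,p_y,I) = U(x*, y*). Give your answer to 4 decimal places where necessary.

V = 119.1489

x gives more utility per dollar, so spend all income on x: x* = I/p_x, y* = 0.
Numerically: x* = 17.0213, y* = 0.
Utility at the optimum: U(17.0213, 0) = 119.1489.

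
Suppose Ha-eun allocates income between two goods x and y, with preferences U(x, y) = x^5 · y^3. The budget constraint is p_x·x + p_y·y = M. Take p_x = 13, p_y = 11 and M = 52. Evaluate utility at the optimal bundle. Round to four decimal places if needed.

Tangency: MRS = (5/3)·y/x = p_x/p_y.
Rearranging, p_y·y = (3/5)·p_x·x. Substituting into the budget gives p_x·x·(1 + (3/5)) = M.
Demand: x*(p_x,p_y,M) = 0.625·M/p_x and y* = 0.375·M/p_y.
At p_x=13, p_y=11, M=52: x* = 0.625·52/13 = 2.5, y* = 1.7727.
Utility at the optimum: U(2.5, 1.7727) = 544.0337.

V = 544.0337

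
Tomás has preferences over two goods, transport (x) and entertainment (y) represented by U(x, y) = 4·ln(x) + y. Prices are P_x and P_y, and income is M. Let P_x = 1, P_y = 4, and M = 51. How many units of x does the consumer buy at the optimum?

MU_x = 4/x, MU_y = 1. Tangency: 4/x = P_x/P_y.
So x*(P_x,P_y) = 4·P_y/P_x, independent of income; and y* = (M − 4·P_y)/P_y.
At the given prices: x* = 4·4/1 = 16.

x* = 16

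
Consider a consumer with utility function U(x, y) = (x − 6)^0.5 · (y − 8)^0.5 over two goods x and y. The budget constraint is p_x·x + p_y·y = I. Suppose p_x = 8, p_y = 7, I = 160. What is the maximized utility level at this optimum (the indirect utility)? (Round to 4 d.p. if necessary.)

MRS = (y−8)/(x−6). Tangency with p_x/p_y gives y−8 = (p_x/p_y)·(x−6).
After buying the subsistence bundle (6, 8), a share 0.5 of the remaining income goes to x: x* = 6 + 0.5·(I − 6p_x − 8p_y)/p_x.
Discretionary income = 160 − 6·8 − 8·7 = 56; x* = 6 + 0.5·56/8 = 9.5; y* = 8 + 0.5·56/7 = 12.
Utility at the optimum: U(9.5, 12) = 3.7417.

V = 3.7417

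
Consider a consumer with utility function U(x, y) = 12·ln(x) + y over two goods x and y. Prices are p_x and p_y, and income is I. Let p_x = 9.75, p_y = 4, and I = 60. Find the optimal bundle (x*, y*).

x* = 4.9231, y* = 3

MU_x = 12/x, MU_y = 1. Tangency: 12/x = p_x/p_y.
So x*(p_x,p_y) = 12·p_y/p_x, independent of income; and y* = (I − 12·p_y)/p_y.
At the given prices: x* = 12·4/9.75 = 4.9231, and y* = 3.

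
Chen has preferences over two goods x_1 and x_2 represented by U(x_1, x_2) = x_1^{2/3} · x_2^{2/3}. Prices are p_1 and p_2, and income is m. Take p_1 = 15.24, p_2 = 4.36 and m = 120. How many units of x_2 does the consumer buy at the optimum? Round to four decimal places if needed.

x_2* = 13.7615

MU_x_1/MU_x_2 = (2/3·x_2)/(2/3·x_1); tangency sets this equal to p_1/p_2.
Rearranging, p_2·x_2 = p_1·x_1. Substituting into the budget gives p_1·x_1·(1 + 1) = m.
Demand: x_1*(p_1,p_2,m) = 0.5·m/p_1 and x_2* = 0.5·m/p_2.
At p_1=15.24, p_2=4.36, m=120: x_2* = 0.5·120/4.36 = 13.7615.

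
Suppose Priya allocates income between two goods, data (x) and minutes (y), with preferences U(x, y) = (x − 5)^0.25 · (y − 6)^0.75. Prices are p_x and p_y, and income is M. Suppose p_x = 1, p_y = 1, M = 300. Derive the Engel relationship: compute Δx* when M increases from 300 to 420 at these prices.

Δx* = 30

This is Cobb-Douglas in (x−5, y−6): tangency gives 0.25·p_y·(y−6) = 0.75·p_x·(x−5).
After buying the subsistence bundle (5, 6), a share 0.25 of the remaining income goes to x: x* = 5 + 0.25·(M − 5p_x − 6p_y)/p_x.
Discretionary income = 300 − 5·1 − 6·1 = 289; x* = 5 + 0.25·289/1 = 77.25.
At M' = 420: x* = 107.25. Change: 107.25 − 77.25 = 30.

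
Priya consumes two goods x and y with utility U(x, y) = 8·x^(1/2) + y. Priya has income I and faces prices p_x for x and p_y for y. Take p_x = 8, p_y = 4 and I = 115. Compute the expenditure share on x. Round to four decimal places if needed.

Utility is quasi-linear in y; the FOC for x is 4/√x = p_x/p_y.
Thus x* = (4·p_y/p_x)² — independent of I — with the rest of income spent on y.
Plugging in: x* = (4·4/8)² = 4, y* = 20.75.
Expenditure on x: 8·4 = 32; share = 0.2783.

share on x = 0.2783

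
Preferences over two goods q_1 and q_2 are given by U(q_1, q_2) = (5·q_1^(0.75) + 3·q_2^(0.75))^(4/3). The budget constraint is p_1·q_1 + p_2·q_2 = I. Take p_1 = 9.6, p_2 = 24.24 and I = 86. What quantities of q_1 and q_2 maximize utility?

q_1* = 8.8868, q_2* = 0.0283

With the ratio pinned down, the budget gives q_1* = I/(p_1 + p_2·(q_2/q_1)) and q_2* = (q_2/q_1)·q_1*.
Numerically q_2/q_1 = 0.003188, so q_1* = 86/(9.6 + 24.24·0.003188) = 8.8868 and q_2* = 0.003188·8.8868 = 0.0283.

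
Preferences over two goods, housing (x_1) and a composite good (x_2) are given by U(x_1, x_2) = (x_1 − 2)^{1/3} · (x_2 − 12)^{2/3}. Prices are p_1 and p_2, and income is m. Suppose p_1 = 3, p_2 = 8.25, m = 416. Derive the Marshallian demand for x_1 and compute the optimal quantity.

This is Cobb-Douglas in (x_1−2, x_2−12): tangency gives 1/3·p_2·(x_2−12) = 2/3·p_1·(x_1−2).
Substituting into the budget: x_1* = 2 + 1/3·(m − 2·p_1 − 12·p_2)/p_1, and x_2* = 12 + 2/3·(…)/p_2.
Discretionary income = 416 − 2·3 − 12·8.25 = 311; x_1* = 2 + 1/3·311/3 = 36.5556.

x_1* = 36.5556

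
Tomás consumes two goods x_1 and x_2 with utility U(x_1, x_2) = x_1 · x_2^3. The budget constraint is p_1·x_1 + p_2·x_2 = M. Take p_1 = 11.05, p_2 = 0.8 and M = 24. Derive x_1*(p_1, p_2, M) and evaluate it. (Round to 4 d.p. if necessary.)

x_1* = 0.543

Tangency: MRS = (1/3)·x_2/x_1 = p_1/p_2.
So p_2·x_2 = 3·p_1·x_1; combined with the budget, a share 0.25 of income goes to x_1.
Demand: x_1*(p_1,p_2,M) = 0.25·M/p_1 and x_2* = 0.75·M/p_2.
At p_1=11.05, p_2=0.8, M=24: x_1* = 0.25·24/11.05 = 0.543.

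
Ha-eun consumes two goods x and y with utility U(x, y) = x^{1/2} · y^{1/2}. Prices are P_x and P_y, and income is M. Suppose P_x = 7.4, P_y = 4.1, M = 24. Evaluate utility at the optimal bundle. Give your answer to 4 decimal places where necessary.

Demand: x*(P_x,P_y,M) = 0.5·M/P_x and y* = 0.5·M/P_y.
At P_x=7.4, P_y=4.1, M=24: x* = 0.5·24/7.4 = 1.6216, y* = 2.9268.
Utility at the optimum: U(1.6216, 2.9268) = 2.1786.

V = 2.1786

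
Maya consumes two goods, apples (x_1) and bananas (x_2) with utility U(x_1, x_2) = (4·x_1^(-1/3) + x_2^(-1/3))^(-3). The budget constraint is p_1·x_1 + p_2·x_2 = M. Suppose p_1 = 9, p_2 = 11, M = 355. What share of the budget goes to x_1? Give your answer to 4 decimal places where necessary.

From the CES first-order condition, 4·(x_2/x_1)^(4/3) = p_1/p_2.
Solve for the ratio: x_2/x_1 = [(1/4)·p_1/p_2]^(0.75).
Substitute x_2 = (x_2/x_1)·x_1 into the budget: x_1* = M/(p_1 + p_2·(x_2/x_1)).
Numerically x_2/x_1 = 0.304153, so x_1* = 355/(9 + 11·0.304153) = 28.755 and x_2* = 0.304153·28.755 = 8.7459.
Expenditure on x_1: 9·28.755 = 258.7949; share = 0.729.

share on x_1 = 0.729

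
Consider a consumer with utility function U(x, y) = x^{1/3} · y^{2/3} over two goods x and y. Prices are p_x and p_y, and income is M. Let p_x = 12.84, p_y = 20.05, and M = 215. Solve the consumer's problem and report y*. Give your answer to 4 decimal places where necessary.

y* = 7.1488

Demand: x*(p_x,p_y,M) = 1/3·M/p_x and y* = 2/3·M/p_y.
At p_x=12.84, p_y=20.05, M=215: y* = 2/3·215/20.05 = 7.1488.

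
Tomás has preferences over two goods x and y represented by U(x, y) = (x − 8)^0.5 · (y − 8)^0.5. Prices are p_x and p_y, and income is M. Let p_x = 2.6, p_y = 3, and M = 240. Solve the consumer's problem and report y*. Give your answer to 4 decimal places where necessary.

This is Cobb-Douglas in (x−8, y−8): tangency gives 0.5·p_y·(y−8) = 0.5·p_x·(x−8).
After buying the subsistence bundle (8, 8), a share 0.5 of the remaining income goes to x: x* = 8 + 0.5·(M − 8p_x − 8p_y)/p_x.
Discretionary income = 240 − 8·2.6 − 8·3 = 195.2; y* = 8 + 0.5·195.2/3 = 40.5333.

y* = 40.5333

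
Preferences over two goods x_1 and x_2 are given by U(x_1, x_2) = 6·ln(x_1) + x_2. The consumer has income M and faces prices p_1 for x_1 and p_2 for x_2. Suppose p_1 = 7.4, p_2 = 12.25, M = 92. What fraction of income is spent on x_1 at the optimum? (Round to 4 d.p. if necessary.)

share on x_1 = 0.7989

MU_x_1 = 6/x_1, MU_x_2 = 1. Tangency: 6/x_1 = p_1/p_2.
So x_1*(p_1,p_2) = 6·p_2/p_1, independent of income; and x_2* = (M − 6·p_2)/p_2.
At the given prices: x_1* = 6·12.25/7.4 = 9.9324, and x_2* = 1.5102.
Expenditure on x_1: 7.4·9.9324 = 73.5; share = 0.7989.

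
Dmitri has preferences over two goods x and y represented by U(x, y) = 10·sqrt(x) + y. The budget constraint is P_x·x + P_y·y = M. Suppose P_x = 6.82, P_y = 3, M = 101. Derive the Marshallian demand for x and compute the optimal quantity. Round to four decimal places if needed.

Set MRS = P_x/P_y: 5·x^(−1/2) = P_x/P_y.
Solve: √x = 5·P_y/P_x, so x*(P_x,P_y) = (5·P_y/P_x)², and y* = (M − P_x·x*)/P_y.
Plugging in: x* = (5·3/6.82)² = 4.8374.

x* = 4.8374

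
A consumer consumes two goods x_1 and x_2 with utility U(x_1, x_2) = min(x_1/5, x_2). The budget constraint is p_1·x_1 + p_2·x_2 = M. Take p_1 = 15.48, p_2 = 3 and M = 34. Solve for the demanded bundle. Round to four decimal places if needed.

With perfect complements, no substitution: consume in ratio x_1:x_2 = 5:1.
Budget: p_1·x_1 + p_2·(1/5)·x_1 = M, so (5·p_1 + p_2)·x_1 = 5·M.
Demand: x_1*(p_1,p_2,M) = 5·M/(5·p_1 + p_2), x_2* = M/(5·p_1 + p_2).
Here 5·15.48 + 3 = 80.4, giving x_1* = 2.1144 and x_2* = 0.4229.

x_1* = 2.1144, x_2* = 0.4229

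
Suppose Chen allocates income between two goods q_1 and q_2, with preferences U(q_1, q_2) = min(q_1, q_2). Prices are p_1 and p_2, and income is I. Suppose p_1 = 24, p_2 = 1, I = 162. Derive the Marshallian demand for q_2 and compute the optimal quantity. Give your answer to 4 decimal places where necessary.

q_2* = 6.48

With perfect complements, no substitution: consume in ratio q_1:q_2 = 1:1.
Budget: p_1·q_1 + p_2·q_1 = I, so (p_1 + p_2)·q_1 = I.
Demand: q_1*(p_1,p_2,I) = I/(p_1 + p_2), q_2* = I/(p_1 + p_2).
Here 24 + 1 = 25, giving q_2* = 6.48.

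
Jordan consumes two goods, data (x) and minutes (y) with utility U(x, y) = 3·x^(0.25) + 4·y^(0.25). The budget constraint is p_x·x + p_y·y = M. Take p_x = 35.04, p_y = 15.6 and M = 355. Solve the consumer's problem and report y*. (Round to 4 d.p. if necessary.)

y* = 14.9682

MRS = MU_x/MU_y = (3/4)·(y/x)^(0.75). Set equal to p_x/p_y.
Solve for the ratio: y/x = [(4/3)·p_x/p_y]^(4/3).
Substitute y = (y/x)·x into the budget: x* = M/(p_x + p_y·(y/x)).
Numerically y/x = 4.31689, so x* = 355/(35.04 + 15.6·4.31689) = 3.4674 and y* = 4.31689·3.4674 = 14.9682.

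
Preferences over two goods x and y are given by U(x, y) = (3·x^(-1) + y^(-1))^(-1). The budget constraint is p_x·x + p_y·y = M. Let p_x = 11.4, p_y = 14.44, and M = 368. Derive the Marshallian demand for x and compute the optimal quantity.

x* = 19.5666

From the CES first-order condition, 3·(y/x)^(2) = p_x/p_y.
Hence y/x = ((1/3)·p_x/p_y)^(1/(2)), i.e. raised to the 0.5 power.
Substitute y = (y/x)·x into the budget: x* = M/(p_x + p_y·(y/x)).
Numerically y/x = 0.512989, so x* = 368/(11.4 + 14.44·0.512989) = 19.5666.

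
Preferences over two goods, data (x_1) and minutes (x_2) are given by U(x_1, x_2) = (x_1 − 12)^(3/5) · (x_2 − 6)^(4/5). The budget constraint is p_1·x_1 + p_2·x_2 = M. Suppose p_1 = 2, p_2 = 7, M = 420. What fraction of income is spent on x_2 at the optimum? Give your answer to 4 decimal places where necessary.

Discretionary income = 420 − 12·2 − 6·7 = 354; x_1* = 12 + 3/7·354/2 = 87.8571; x_2* = 6 + 4/7·354/7 = 34.898.
Expenditure on x_2: 7·34.898 = 244.2857; share = 0.5816.

share on x_2 = 0.5816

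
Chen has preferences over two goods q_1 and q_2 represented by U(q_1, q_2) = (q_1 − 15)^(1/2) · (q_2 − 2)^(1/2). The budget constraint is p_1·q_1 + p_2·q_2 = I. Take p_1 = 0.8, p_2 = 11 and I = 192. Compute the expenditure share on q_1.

share on q_1 = 0.474

This is Cobb-Douglas in (q_1−15, q_2−2): tangency gives 0.5·p_2·(q_2−2) = 0.5·p_1·(q_1−15).
After buying the subsistence bundle (15, 2), a share 0.5 of the remaining income goes to q_1: q_1* = 15 + 0.5·(I − 15p_1 − 2p_2)/p_1.
Discretionary income = 192 − 15·0.8 − 2·11 = 158; q_1* = 15 + 0.5·158/0.8 = 113.75; q_2* = 2 + 0.5·158/11 = 9.1818.
Expenditure on q_1: 0.8·113.75 = 91; share = 0.474.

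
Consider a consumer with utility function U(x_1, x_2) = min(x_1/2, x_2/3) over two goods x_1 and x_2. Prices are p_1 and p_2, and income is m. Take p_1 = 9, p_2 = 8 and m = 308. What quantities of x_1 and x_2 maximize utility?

x_1* = 14.6667, x_2* = 22

With perfect complements, no substitution: consume in ratio x_1:x_2 = 2:3.
Budget: p_1·x_1 + p_2·(3/2)·x_1 = m, so (2·p_1 + 3·p_2)·x_1 = 2·m.
Demand: x_1*(p_1,p_2,m) = 2·m/(2·p_1 + 3·p_2), x_2* = 3·m/(2·p_1 + 3·p_2).
Here 2·9 + 3·8 = 42, giving x_1* = 14.6667 and x_2* = 22.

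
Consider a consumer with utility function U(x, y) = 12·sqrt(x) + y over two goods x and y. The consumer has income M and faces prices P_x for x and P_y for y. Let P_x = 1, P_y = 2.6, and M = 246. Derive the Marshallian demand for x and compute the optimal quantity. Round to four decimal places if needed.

Thus x* = (6·P_y/P_x)² — independent of M — with the rest of income spent on y.
Plugging in: x* = (6·2.6/1)² = 243.36.

x* = 243.36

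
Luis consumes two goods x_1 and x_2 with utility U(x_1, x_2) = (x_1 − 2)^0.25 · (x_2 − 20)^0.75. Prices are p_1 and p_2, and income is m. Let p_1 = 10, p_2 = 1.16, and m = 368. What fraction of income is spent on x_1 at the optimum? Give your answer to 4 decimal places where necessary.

share on x_1 = 0.275

MRS = (1/3)·(x_2−20)/(x_1−2). Tangency with p_1/p_2 gives x_2−20 = 3·(p_1/p_2)·(x_1−2).
After buying the subsistence bundle (2, 20), a share 0.25 of the remaining income goes to x_1: x_1* = 2 + 0.25·(m − 2p_1 − 20p_2)/p_1.
Discretionary income = 368 − 2·10 − 20·1.16 = 324.8; x_1* = 2 + 0.25·324.8/10 = 10.12; x_2* = 20 + 0.75·324.8/1.16 = 230.
Expenditure on x_1: 10·10.12 = 101.2; share = 0.275.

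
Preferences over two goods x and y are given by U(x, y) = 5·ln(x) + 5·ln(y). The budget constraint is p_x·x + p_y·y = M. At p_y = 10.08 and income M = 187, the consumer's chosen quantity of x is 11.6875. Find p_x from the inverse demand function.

p_x = 8

MU_x/MU_y = (5·y)/(5·x); tangency sets this equal to p_x/p_y.
So 5·p_y·y = 5·p_x·x; combined with the budget, a share 0.5 of income goes to x.
Demand: x*(p_x,p_y,M) = 0.5·M/p_x and y* = 0.5·M/p_y.
Set x* = 11.6875 in the demand function and solve for p_x: p_x = 8.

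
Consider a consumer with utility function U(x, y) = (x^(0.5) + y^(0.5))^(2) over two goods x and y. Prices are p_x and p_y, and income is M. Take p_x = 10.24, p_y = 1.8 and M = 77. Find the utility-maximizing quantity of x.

MRS = MU_x/MU_y = (y/x)^(0.5). Set equal to p_x/p_y.
Solve for the ratio: y/x = [p_x/p_y]^(2).
With the ratio pinned down, the budget gives x* = M/(p_x + p_y·(y/x)) and y* = (y/x)·x*.
Numerically y/x = 32.363457, so x* = 77/(10.24 + 1.8·32.363457) = 1.1242.

x* = 1.1242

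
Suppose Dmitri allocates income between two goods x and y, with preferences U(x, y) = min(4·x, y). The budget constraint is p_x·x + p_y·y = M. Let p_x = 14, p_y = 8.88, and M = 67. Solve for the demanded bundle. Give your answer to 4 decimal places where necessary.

x* = 1.353, y* = 5.412

Demand: x*(p_x,p_y,M) = M/(p_x + 4·p_y), y* = 4·M/(p_x + 4·p_y).
Here 14 + 4·8.88 = 49.52, giving x* = 1.353 and y* = 5.412.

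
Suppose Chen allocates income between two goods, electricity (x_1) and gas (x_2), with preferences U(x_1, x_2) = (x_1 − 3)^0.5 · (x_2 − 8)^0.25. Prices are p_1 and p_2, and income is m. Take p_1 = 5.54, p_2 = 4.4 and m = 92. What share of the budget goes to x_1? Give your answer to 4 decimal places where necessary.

share on x_1 = 0.4718

This is Cobb-Douglas in (x_1−3, x_2−8): tangency gives 0.5·p_2·(x_2−8) = 0.25·p_1·(x_1−3).
Substituting into the budget: x_1* = 3 + 2/3·(m − 3·p_1 − 8·p_2)/p_1, and x_2* = 8 + 1/3·(…)/p_2.
Discretionary income = 92 − 3·5.54 − 8·4.4 = 40.18; x_1* = 3 + 2/3·40.18/5.54 = 7.8351; x_2* = 8 + 1/3·40.18/4.4 = 11.0439.
Expenditure on x_1: 5.54·7.8351 = 43.4067; share = 0.4718.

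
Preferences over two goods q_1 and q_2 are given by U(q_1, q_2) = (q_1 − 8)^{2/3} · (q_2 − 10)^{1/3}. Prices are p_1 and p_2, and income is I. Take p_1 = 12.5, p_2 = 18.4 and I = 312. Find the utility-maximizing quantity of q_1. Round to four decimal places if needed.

q_1* = 9.4933

Substituting into the budget: q_1* = 8 + 2/3·(I − 8·p_1 − 10·p_2)/p_1, and q_2* = 10 + 1/3·(…)/p_2.
Discretionary income = 312 − 8·12.5 − 10·18.4 = 28; q_1* = 8 + 2/3·28/12.5 = 9.4933.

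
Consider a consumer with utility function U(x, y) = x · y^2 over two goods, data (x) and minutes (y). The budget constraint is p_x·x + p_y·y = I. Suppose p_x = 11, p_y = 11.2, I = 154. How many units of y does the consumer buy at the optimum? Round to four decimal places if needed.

MU_x/MU_y = (y)/(2·x); tangency sets this equal to p_x/p_y.
So p_y·y = 2·p_x·x; combined with the budget, a share 1/3 of income goes to x.
Demand: x*(p_x,p_y,I) = 1/3·I/p_x and y* = 2/3·I/p_y.
At p_x=11, p_y=11.2, I=154: y* = 2/3·154/11.2 = 9.1667.

y* = 9.1667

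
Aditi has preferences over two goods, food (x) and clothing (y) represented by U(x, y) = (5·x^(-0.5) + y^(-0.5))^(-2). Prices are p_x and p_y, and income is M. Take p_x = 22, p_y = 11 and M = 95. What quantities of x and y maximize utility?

From the CES first-order condition, 5·(y/x)^(1.5) = p_x/p_y.
Solve for the ratio: y/x = [(1/5)·p_x/p_y]^(2/3).
With the ratio pinned down, the budget gives x* = M/(p_x + p_y·(y/x)) and y* = (y/x)·x*.
Numerically y/x = 0.542884, so x* = 95/(22 + 11·0.542884) = 3.3963 and y* = 0.542884·3.3963 = 1.8438.

x* = 3.3963, y* = 1.8438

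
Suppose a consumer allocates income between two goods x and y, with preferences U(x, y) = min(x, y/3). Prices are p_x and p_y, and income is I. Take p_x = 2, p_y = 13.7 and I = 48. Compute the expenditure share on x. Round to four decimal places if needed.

Leontief preferences: the optimum is at the kink where x/1 = y/3, i.e. y = 3·x.
Budget: p_x·x + p_y·3·x = I, so (p_x + 3·p_y)·x = I.
Demand: x*(p_x,p_y,I) = I/(p_x + 3·p_y), y* = 3·I/(p_x + 3·p_y).
Here 2 + 3·13.7 = 43.1, giving x* = 1.1137 and y* = 3.3411.
Expenditure on x: 2·1.1137 = 2.2274; share = 0.0464.

share on x = 0.0464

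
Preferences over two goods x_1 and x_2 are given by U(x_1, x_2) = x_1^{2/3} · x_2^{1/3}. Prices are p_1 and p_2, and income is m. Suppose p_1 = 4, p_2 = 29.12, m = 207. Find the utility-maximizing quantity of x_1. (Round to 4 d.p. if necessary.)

x_1* = 34.5

Tangency: MRS = 2·x_2/x_1 = p_1/p_2.
So 2/3·p_2·x_2 = 1/3·p_1·x_1; combined with the budget, a share 2/3 of income goes to x_1.
Demand: x_1*(p_1,p_2,m) = 2/3·m/p_1 and x_2* = 1/3·m/p_2.
At p_1=4, p_2=29.12, m=207: x_1* = 2/3·207/4 = 34.5.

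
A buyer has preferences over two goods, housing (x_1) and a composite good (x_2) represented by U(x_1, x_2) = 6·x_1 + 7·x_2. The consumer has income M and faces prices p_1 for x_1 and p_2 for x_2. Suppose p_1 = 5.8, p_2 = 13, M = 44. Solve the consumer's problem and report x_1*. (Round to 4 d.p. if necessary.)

Perfect substitutes: compare marginal utility per dollar. 6/p_1 vs 7/p_2 → 1.0345 vs 0.5385.
x_1 gives more utility per dollar, so spend all income on x_1: x_1* = M/p_1, x_2* = 0.
Numerically: x_1* = 7.5862, x_2* = 0.

x_1* = 7.5862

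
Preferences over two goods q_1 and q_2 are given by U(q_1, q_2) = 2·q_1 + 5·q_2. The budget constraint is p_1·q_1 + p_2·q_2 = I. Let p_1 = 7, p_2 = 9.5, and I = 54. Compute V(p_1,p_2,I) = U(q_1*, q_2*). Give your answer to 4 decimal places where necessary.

V = 28.4211

Perfect substitutes: compare marginal utility per dollar. 2/p_1 vs 5/p_2 → 0.2857 vs 0.5263.
q_2 gives more utility per dollar, so spend all income on q_2: q_2* = I/p_2, q_1* = 0.
Numerically: q_1* = 0, q_2* = 5.6842.
Utility at the optimum: U(0, 5.6842) = 28.4211.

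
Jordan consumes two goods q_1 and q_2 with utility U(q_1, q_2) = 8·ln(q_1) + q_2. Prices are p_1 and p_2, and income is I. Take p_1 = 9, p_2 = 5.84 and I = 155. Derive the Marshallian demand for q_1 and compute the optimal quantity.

q_1* = 5.1911

Set MRS = p_1/p_2: (8/q_1)/1 = p_1/p_2.
So q_1*(p_1,p_2) = 8·p_2/p_1, independent of income; and q_2* = (I − 8·p_2)/p_2.
At the given prices: q_1* = 8·5.84/9 = 5.1911.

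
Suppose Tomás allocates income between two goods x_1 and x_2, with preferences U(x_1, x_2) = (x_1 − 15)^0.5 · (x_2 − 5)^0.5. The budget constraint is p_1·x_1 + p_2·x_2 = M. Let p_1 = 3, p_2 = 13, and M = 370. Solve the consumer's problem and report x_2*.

MRS = (x_2−5)/(x_1−15). Tangency with p_1/p_2 gives x_2−5 = (p_1/p_2)·(x_1−15).
Substituting into the budget: x_1* = 15 + 0.5·(M − 15·p_1 − 5·p_2)/p_1, and x_2* = 5 + 0.5·(…)/p_2.
Discretionary income = 370 − 15·3 − 5·13 = 260; x_2* = 5 + 0.5·260/13 = 15.

x_2* = 15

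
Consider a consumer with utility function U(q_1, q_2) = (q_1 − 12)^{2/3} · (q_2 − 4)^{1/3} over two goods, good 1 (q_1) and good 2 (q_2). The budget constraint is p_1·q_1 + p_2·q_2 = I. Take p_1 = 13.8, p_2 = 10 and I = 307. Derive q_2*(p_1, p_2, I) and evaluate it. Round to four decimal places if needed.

Let q_1' = q_1−12, q_2' = q_2−4. MRS = 2·q_2'/q_1' = p_1/p_2.
Substituting into the budget: q_1* = 12 + 2/3·(I − 12·p_1 − 4·p_2)/p_1, and q_2* = 4 + 1/3·(…)/p_2.
Discretionary income = 307 − 12·13.8 − 4·10 = 101.4; q_2* = 4 + 1/3·101.4/10 = 7.38.

q_2* = 7.38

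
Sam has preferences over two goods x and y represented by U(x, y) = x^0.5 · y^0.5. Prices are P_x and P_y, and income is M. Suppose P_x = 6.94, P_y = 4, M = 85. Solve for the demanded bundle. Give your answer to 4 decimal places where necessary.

x* = 6.1239, y* = 10.625

The MRS is y/x. Set MRS = P_x/P_y.
Rearranging, P_y·y = P_x·x. Substituting into the budget gives P_x·x·(1 + 1) = M.
Demand: x*(P_x,P_y,M) = 0.5·M/P_x and y* = 0.5·M/P_y.
At P_x=6.94, P_y=4, M=85: x* = 0.5·85/6.94 = 6.1239, y* = 10.625.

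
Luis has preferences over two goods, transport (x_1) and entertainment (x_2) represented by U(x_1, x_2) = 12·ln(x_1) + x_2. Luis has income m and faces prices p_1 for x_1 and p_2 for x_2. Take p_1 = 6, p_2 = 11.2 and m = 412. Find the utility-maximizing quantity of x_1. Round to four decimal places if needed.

x_1* = 22.4

MU_x_1 = 12/x_1, MU_x_2 = 1. Tangency: 12/x_1 = p_1/p_2.
So x_1*(p_1,p_2) = 12·p_2/p_1, independent of income; and x_2* = (m − 12·p_2)/p_2.
At the given prices: x_1* = 12·11.2/6 = 22.4.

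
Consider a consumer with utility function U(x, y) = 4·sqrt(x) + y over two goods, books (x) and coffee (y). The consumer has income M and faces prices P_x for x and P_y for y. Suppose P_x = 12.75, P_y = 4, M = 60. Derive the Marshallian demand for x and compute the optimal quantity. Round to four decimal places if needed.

MU_x = 2/√x, MU_y = 1. Tangency: 2/√x = P_x/P_y.
Thus x* = (2·P_y/P_x)² — independent of M — with the rest of income spent on y.
Plugging in: x* = (2·4/12.75)² = 0.3937.

x* = 0.3937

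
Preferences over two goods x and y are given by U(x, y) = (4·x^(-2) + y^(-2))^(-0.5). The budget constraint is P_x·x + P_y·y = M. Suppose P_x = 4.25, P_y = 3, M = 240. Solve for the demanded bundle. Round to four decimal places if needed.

MRS = MU_x/MU_y = 4·(y/x)^(3). Set equal to P_x/P_y.
Solve for the ratio: y/x = [(1/4)·P_x/P_y]^(1/3).
Substitute y = (y/x)·x into the budget: x* = M/(P_x + P_y·(y/x)).
Numerically y/x = 0.707515, so x* = 240/(4.25 + 3·0.707515) = 37.6616 and y* = 0.707515·37.6616 = 26.6461.

x* = 37.6616, y* = 26.6461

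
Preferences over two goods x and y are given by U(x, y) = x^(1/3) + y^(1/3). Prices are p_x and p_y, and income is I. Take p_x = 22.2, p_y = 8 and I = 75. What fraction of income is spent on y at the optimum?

MU_x ∝ x^(-2/3), MU_y ∝ y^(-2/3), so MRS = (y/x)^(2/3) = p_x/p_y.
Solve for the ratio: y/x = [p_x/p_y]^(1.5).
Substitute y = (y/x)·x into the budget: x* = I/(p_x + p_y·(y/x)).
Numerically y/x = 4.622687, so x* = 75/(22.2 + 8·4.622687) = 1.2673 and y* = 4.622687·1.2673 = 5.8583.
Expenditure on y: 8·5.8583 = 46.8662; share = 0.6249.

share on y = 0.6249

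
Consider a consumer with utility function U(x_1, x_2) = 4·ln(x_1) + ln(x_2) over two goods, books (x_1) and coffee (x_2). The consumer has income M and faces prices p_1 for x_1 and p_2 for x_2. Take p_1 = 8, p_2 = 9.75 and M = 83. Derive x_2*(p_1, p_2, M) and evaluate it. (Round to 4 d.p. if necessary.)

MU_x_1/MU_x_2 = (4·x_2)/(x_1); tangency sets this equal to p_1/p_2.
Rearranging, p_2·x_2 = (1/4)·p_1·x_1. Substituting into the budget gives p_1·x_1·(1 + (1/4)) = M.
Demand: x_1*(p_1,p_2,M) = 0.8·M/p_1 and x_2* = 0.2·M/p_2.
At p_1=8, p_2=9.75, M=83: x_2* = 0.2·83/9.75 = 1.7026.

x_2* = 1.7026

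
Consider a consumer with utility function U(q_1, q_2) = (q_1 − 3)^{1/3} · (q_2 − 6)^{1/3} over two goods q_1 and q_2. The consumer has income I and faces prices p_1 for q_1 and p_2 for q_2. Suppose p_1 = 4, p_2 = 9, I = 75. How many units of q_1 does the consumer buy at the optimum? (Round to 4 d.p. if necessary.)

q_1* = 4.125

Discretionary income = 75 − 3·4 − 6·9 = 9; q_1* = 3 + 0.5·9/4 = 4.125.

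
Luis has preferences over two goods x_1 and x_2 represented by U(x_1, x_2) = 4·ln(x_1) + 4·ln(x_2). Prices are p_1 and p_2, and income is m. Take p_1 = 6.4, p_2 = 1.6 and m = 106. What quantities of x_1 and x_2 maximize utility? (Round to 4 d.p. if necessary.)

x_1* = 8.2812, x_2* = 33.125

MU_x_1/MU_x_2 = (4·x_2)/(4·x_1); tangency sets this equal to p_1/p_2.
So 4·p_2·x_2 = 4·p_1·x_1; combined with the budget, a share 0.5 of income goes to x_1.
Demand: x_1*(p_1,p_2,m) = 0.5·m/p_1 and x_2* = 0.5·m/p_2.
At p_1=6.4, p_2=1.6, m=106: x_1* = 0.5·106/6.4 = 8.2812, x_2* = 33.125.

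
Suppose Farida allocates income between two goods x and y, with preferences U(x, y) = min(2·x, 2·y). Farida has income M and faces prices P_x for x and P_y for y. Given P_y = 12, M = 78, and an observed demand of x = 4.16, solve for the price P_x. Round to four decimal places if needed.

P_x = 6.75

Leontief preferences: the optimum is at the kink where x/2 = y/2, i.e. y = x.
Budget: P_x·x + P_y·x = M, so (2·P_x + 2·P_y)·x = 2·M.
Demand: x*(P_x,P_y,M) = 2·M/(2·P_x + 2·P_y), y* = 2·M/(2·P_x + 2·P_y).
Set x* = 4.16 in the demand function and solve for P_x: P_x = 6.75.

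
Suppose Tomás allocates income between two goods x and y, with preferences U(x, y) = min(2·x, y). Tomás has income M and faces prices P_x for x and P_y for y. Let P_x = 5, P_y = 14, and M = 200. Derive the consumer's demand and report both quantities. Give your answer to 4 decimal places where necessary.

x* = 6.0606, y* = 12.1212

With perfect complements, no substitution: consume in ratio x:y = 1:2.
Budget: P_x·x + P_y·2·x = M, so (P_x + 2·P_y)·x = M.
Demand: x*(P_x,P_y,M) = M/(P_x + 2·P_y), y* = 2·M/(P_x + 2·P_y).
Here 5 + 2·14 = 33, giving x* = 6.0606 and y* = 12.1212.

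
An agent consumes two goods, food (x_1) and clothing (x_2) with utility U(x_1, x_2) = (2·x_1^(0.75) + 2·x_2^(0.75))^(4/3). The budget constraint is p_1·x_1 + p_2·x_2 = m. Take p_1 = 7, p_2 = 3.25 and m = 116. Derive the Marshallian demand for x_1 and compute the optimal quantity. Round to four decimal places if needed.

x_1* = 1.5076

MU_x_1 ∝ 2·x_1^(-0.25), MU_x_2 ∝ 2·x_2^(-0.25), so MRS = (x_2/x_1)^(0.25) = p_1/p_2.
Hence x_2/x_1 = (p_1/p_2)^(1/(0.25)), i.e. raised to the 4 power.
Substitute x_2 = (x_2/x_1)·x_1 into the budget: x_1* = m/(p_1 + p_2·(x_2/x_1)).
Numerically x_2/x_1 = 21.520815, so x_1* = 116/(7 + 3.25·21.520815) = 1.5076.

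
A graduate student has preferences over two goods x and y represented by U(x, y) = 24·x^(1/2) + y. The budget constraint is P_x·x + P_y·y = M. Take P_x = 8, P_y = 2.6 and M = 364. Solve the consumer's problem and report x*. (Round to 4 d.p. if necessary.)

Plugging in: x* = (12·2.6/8)² = 15.21.

x* = 15.21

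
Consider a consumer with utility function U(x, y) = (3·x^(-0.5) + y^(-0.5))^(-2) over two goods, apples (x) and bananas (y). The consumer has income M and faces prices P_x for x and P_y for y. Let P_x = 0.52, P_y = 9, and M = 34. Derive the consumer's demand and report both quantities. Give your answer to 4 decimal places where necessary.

x* = 29.1433, y* = 2.0939

Numerically y/x = 0.07185, so x* = 34/(0.52 + 9·0.07185) = 29.1433 and y* = 0.07185·29.1433 = 2.0939.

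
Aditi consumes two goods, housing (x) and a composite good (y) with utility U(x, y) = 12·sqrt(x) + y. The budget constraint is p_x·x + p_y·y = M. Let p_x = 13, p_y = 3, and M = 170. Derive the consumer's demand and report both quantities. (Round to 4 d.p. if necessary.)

x* = 1.9172, y* = 48.359

MU_x = 6/√x, MU_y = 1. Tangency: 6/√x = p_x/p_y.
Solve: √x = 6·p_y/p_x, so x*(p_x,p_y) = (6·p_y/p_x)², and y* = (M − p_x·x*)/p_y.
Plugging in: x* = (6·3/13)² = 1.9172, y* = 48.359.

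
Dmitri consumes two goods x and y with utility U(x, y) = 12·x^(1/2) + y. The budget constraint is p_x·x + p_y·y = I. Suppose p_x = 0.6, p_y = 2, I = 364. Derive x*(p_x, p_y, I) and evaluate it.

x* = 400

Set MRS = p_x/p_y: 6·x^(−1/2) = p_x/p_y.
Thus x* = (6·p_y/p_x)² — independent of I — with the rest of income spent on y.
Plugging in: x* = (6·2/0.6)² = 400.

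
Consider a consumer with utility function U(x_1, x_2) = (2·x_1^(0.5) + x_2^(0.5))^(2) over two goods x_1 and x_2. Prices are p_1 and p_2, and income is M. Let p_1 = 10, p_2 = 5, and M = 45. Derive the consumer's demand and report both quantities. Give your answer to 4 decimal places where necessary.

From the CES first-order condition, 2·(x_2/x_1)^(0.5) = p_1/p_2.
Solve for the ratio: x_2/x_1 = [(1/2)·p_1/p_2]^(2).
Substitute x_2 = (x_2/x_1)·x_1 into the budget: x_1* = M/(p_1 + p_2·(x_2/x_1)).
Numerically x_2/x_1 = 1, so x_1* = 45/(10 + 5·1) = 3 and x_2* = 1·3 = 3.

x_1* = 3, x_2* = 3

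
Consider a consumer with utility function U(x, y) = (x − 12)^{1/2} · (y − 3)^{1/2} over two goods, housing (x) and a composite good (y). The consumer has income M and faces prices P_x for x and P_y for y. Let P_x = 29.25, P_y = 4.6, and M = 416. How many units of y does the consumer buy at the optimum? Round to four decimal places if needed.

Let x' = x−12, y' = y−3. MRS = y'/x' = P_x/P_y.
After buying the subsistence bundle (12, 3), a share 0.5 of the remaining income goes to x: x* = 12 + 0.5·(M − 12P_x − 3P_y)/P_x.
Discretionary income = 416 − 12·29.25 − 3·4.6 = 51.2; y* = 3 + 0.5·51.2/4.6 = 8.5652.

y* = 8.5652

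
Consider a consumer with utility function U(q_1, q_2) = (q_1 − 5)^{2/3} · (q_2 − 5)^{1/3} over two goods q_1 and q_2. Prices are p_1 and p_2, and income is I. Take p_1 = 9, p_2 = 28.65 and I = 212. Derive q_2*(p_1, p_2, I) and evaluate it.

q_2* = 5.2763

Discretionary income = 212 − 5·9 − 5·28.65 = 23.75; q_2* = 5 + 1/3·23.75/28.65 = 5.2763.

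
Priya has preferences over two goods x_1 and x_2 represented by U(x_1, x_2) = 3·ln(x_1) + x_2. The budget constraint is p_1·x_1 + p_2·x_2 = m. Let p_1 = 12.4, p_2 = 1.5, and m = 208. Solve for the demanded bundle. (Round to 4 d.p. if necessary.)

x_1* = 0.3629, x_2* = 135.6667

Set MRS = p_1/p_2: (3/x_1)/1 = p_1/p_2.
So x_1*(p_1,p_2) = 3·p_2/p_1, independent of income; and x_2* = (m − 3·p_2)/p_2.
At the given prices: x_1* = 3·1.5/12.4 = 0.3629, and x_2* = 135.6667.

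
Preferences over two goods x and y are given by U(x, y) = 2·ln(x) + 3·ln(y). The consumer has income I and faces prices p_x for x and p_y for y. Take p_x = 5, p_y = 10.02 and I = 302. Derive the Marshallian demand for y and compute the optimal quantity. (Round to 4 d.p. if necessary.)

At p_x=5, p_y=10.02, I=302: y* = 0.6·302/10.02 = 18.0838.

y* = 18.0838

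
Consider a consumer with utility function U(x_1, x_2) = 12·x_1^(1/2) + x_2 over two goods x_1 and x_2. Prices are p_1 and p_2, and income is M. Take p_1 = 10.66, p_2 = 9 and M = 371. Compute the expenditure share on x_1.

Plugging in: x_1* = (6·9/10.66)² = 25.661, x_2* = 10.8282.
Expenditure on x_1: 10.66·25.661 = 273.546; share = 0.7373.

share on x_1 = 0.7373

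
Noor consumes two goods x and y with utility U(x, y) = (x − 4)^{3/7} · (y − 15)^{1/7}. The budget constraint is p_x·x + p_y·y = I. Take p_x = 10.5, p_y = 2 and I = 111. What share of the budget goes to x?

share on x = 0.6419

MRS = 3·(y−15)/(x−4). Tangency with p_x/p_y gives y−15 = (1/3)·(p_x/p_y)·(x−4).
Substituting into the budget: x* = 4 + 0.75·(I − 4·p_x − 15·p_y)/p_x, and y* = 15 + 0.25·(…)/p_y.
Discretionary income = 111 − 4·10.5 − 15·2 = 39; x* = 4 + 0.75·39/10.5 = 6.7857; y* = 15 + 0.25·39/2 = 19.875.
Expenditure on x: 10.5·6.7857 = 71.25; share = 0.6419.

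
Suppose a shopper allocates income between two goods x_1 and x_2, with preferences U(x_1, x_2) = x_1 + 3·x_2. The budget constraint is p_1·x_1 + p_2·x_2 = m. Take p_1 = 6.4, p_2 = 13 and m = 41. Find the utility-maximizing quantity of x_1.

x_1* = 0

Perfect substitutes: compare marginal utility per dollar. 1/p_1 vs 3/p_2 → 0.1562 vs 0.2308.
x_2 gives more utility per dollar, so spend all income on x_2: x_2* = m/p_2, x_1* = 0.
Numerically: x_1* = 0, x_2* = 3.1538.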